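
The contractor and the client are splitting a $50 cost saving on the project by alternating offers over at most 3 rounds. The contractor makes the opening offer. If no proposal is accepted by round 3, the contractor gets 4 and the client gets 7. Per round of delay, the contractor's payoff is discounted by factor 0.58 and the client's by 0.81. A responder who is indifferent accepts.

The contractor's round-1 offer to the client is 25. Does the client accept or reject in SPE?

Round 3 (the contractor proposes): the client gets 7 if talks fail, so the contractor offers 7 and keeps 43.
Round 2 (the client proposes): the contractor can get 43 next round, worth 0.58 × 43 = 24.94 now. The client offers 24.94 and keeps 50 − 24.94 = 25.06.
So by rejecting in round 1, the client gets 25.06 next round, worth 0.81 × 25.06 = 20.2986 now.
Offer 25 ≥ 20.2986, so the client accepts.

Accept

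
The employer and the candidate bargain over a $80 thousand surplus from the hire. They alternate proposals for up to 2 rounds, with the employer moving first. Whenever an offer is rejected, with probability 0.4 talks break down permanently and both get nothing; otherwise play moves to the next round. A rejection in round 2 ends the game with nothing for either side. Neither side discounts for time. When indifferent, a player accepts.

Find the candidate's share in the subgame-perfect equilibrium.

Round 2 (the candidate proposes): the employer will accept anything ≥ 0, so the candidate offers 0 and keeps 80.
Round 1 (the employer proposes): rejecting gives the candidate an expected 0.6 × 80 = 48, so the employer offers 48, keeping 32.

48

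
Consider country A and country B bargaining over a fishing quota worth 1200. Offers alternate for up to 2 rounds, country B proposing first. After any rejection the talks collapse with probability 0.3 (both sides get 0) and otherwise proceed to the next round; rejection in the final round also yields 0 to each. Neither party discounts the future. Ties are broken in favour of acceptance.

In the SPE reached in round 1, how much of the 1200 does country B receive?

360

Round 2 (country A proposes): rejection yields 0 for country B; country A offers 0 and keeps 1200.
Round 1 (country B proposes): rejecting gives country A an expected 0.7 × 1200 = 840, so country B offers 840, keeping 360.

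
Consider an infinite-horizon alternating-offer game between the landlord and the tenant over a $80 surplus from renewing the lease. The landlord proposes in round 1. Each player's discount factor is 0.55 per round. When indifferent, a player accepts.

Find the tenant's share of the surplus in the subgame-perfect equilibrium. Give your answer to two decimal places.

28.39

Let x be the landlord's share when the landlord proposes and y be the tenant's share when the tenant proposes.
The tenant accepts iff offered ≥ 0.55·y, so x = 80 − 0.55y. Symmetrically y = 80 − 0.55x.
Substituting: x = 80 − 0.55(80 − 0.55x), giving x(1 − 0.55·0.55) = 80(1 − 0.55).
So x = 80 × 0.45 / 0.6975 ≈ 51.6129, and the tenant receives 80 − x ≈ 28.3871.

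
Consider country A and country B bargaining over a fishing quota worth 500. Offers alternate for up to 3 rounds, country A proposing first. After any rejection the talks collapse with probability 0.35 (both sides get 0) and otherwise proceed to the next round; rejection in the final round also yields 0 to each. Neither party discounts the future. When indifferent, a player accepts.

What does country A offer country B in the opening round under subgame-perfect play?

Round 3 (country A proposes): rejection yields 0 for country B; country A offers 0 and keeps 500.
Round 2 (country B proposes): rejecting gives country A an expected 0.65 × 500 = 325, so country B offers 325, keeping 175.
Round 1 (country A proposes): rejecting gives country B an expected 0.65 × 175 = 113.75, so country A offers 113.75, keeping 386.25.

113.75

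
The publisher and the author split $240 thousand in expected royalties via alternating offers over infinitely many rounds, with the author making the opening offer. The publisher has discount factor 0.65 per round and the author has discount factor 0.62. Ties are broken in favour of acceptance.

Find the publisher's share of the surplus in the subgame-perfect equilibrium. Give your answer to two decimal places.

When the author proposes, the publisher accepts any offer worth at least 0.65 times what the publisher would get by proposing next round; and vice versa.
This gives x = 240 − 0.65y and y = 240 − 0.62x, where x and y are each side's share when it proposes.
Hence (1 − 0.65·0.62)x = 240(1 − 0.65), i.e. 0.597·x = 84.
x ≈ 140.7035; the publisher's share is 240 − x ≈ 99.2965.

99.30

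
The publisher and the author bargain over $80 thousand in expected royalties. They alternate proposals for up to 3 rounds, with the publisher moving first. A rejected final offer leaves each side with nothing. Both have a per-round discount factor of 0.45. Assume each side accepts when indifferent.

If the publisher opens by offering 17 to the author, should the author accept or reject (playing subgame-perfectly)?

Reject

Round 3 (the publisher proposes): the author will accept anything ≥ 0, so the publisher offers 0 and keeps 80.
Round 2 (the author proposes): the publisher can get 80 next round, worth 0.45 × 80 = 36 now. The author offers 36 and keeps 80 − 36 = 44.
So by rejecting in round 1, the author gets 44 next round, worth 0.45 × 44 = 19.8 now.
Offer 17 < 19.8, so the author rejects.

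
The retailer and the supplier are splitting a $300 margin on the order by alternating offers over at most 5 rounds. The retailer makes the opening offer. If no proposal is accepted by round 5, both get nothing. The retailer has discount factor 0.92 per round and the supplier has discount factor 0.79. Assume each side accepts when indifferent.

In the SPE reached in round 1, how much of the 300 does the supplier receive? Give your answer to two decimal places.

32.74

Round 5 (the retailer proposes): the supplier will accept anything ≥ 0, so the retailer offers 0 and keeps 300.
Round 4 (the supplier proposes): the retailer can get 300 next round, worth 0.92 × 300 = 276 now, so the supplier offers 276, keeping 24.
Round 3 (the retailer proposes): the supplier can get 24 next round, worth 0.79 × 24 = 18.96 now. The retailer offers 18.96 and keeps 300 − 18.96 = 281.04.
Round 2 (the supplier proposes): the retailer can get 281.04 next round, worth 0.92 × 281.04 = 258.5568 now. The supplier offers 258.5568 and keeps 300 − 258.5568 = 41.4432.
Round 1 (the retailer proposes): the supplier can get 41.4432 next round, worth 0.79 × 41.4432 = 32.740128 now, so the retailer offers 32.740128, keeping 267.259872.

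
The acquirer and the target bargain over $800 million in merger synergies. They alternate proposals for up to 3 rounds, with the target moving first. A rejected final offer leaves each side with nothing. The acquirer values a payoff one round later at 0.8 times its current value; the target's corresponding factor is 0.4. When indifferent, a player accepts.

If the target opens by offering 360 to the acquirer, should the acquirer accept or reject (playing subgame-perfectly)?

Reject

Work out the acquirer's continuation value if the offer is rejected.
Round 3 (the target proposes): rejection yields 0 for the acquirer; the target offers 0 and keeps 800.
Round 2 (the acquirer proposes): the target can get 800 next round, worth 0.4 × 800 = 320 now; the acquirer offers that and keeps 480.
So by rejecting in round 1, the acquirer gets 480 next round, worth 0.8 × 480 = 384 now.
Offer 360 < 384, so the acquirer rejects.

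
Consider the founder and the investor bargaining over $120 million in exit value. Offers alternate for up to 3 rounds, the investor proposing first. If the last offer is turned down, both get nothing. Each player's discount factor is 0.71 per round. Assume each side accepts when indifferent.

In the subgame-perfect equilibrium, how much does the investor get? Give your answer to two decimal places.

By backward induction:
Round 3 (the investor proposes): the founder will accept anything ≥ 0, so the investor offers 0 and keeps 120.
Round 2 (the founder proposes): the investor can get 120 next round, worth 0.71 × 120 = 85.2 now; the founder offers that and keeps 34.8.
Round 1 (the investor proposes): the founder can get 34.8 next round, worth 0.71 × 34.8 = 24.708 now; the investor offers that and keeps 95.292.

95.29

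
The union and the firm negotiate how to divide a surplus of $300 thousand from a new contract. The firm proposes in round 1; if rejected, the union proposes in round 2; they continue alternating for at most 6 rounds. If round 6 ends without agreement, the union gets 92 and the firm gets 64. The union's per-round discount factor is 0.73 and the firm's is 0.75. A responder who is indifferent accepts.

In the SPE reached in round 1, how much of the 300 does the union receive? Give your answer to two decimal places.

136.37

Round 6 (the union proposes): the firm gets 64 if talks fail, so the union offers 64 and keeps 236.
Round 5 (the firm proposes): the union can get 236 next round, worth 0.73 × 236 = 172.28 now, so the firm offers 172.28, keeping 127.72.
Round 4 (the union proposes): the firm can get 127.72 next round, worth 0.75 × 127.72 = 95.79 now, so the union offers 95.79, keeping 204.21.
Round 3 (the firm proposes): the union can get 204.21 next round, worth 0.73 × 204.21 = 149.0733 now, so the firm offers 149.0733, keeping 150.9267.
Round 2 (the union proposes): the firm can get 150.9267 next round, worth 0.75 × 150.9267 = 113.195025 now, so the union offers 113.195025, keeping 186.804975.
Round 1 (the firm proposes): the union can get 186.804975 next round, worth 0.73 × 186.804975 = 136.36763175 now; the firm offers that and keeps 163.63236825.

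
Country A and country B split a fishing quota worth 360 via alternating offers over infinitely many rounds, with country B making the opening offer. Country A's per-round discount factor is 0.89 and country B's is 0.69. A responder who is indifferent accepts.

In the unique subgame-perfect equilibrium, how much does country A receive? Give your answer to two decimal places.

Let x be country B's share when country B proposes and y be country A's share when country A proposes.
Country A accepts iff offered ≥ 0.89·y, so x = 360 − 0.89y. Symmetrically y = 360 − 0.69x.
Substituting: x = 360 − 0.89(360 − 0.69x), giving x(1 − 0.69·0.89) = 360(1 − 0.89).
So x = 360 × 0.11 / 0.3859 ≈ 102.6173, and country A receives 360 − x ≈ 257.3827.

257.38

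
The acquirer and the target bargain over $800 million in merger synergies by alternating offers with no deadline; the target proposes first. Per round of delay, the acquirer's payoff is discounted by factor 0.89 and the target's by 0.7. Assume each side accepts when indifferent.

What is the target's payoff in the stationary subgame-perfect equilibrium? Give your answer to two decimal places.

In a stationary SPE each proposer offers the other exactly their discounted continuation value.
If the target keeps x when proposing and the acquirer keeps y when proposing, then x = 800 − 0.89y and y = 800 − 0.7x.
Solving: x = 800(1 − 0.89) / (1 − 0.7·0.89) = 88 / 0.377 ≈ 233.4218.
The acquirer gets 800 − 233.4218 ≈ 566.5782.

233.42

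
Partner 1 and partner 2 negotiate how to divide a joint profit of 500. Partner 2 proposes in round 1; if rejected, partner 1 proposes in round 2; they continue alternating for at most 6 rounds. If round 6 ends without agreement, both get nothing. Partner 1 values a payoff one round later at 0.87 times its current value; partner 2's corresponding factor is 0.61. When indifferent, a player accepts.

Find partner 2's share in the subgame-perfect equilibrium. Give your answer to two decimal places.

117.80

Round 6 (partner 1 proposes): partner 2 will accept anything ≥ 0, so partner 1 offers 0 and keeps 500.
Round 5 (partner 2 proposes): partner 1 can get 500 next round, worth 0.87 × 500 = 435 now; partner 2 offers that and keeps 65.
Round 4 (partner 1 proposes): partner 2 can get 65 next round, worth 0.61 × 65 = 39.65 now; partner 1 offers that and keeps 460.35.
Round 3 (partner 2 proposes): partner 1 can get 460.35 next round, worth 0.87 × 460.35 = 400.5045 now. Partner 2 offers 400.5045 and keeps 500 − 400.5045 = 99.4955.
Round 2 (partner 1 proposes): partner 2 can get 99.4955 next round, worth 0.61 × 99.4955 = 60.692255 now, so partner 1 offers 60.692255, keeping 439.307745.
Round 1 (partner 2 proposes): partner 1 can get 439.307745 next round, worth 0.87 × 439.307745 = 382.19773815 now, so partner 2 offers 382.19773815, keeping 117.80226185.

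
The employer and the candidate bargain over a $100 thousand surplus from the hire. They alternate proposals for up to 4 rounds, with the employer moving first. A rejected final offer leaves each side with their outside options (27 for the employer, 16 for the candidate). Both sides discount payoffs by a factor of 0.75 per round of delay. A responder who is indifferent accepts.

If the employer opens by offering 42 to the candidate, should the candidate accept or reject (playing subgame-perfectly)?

Reject

Round 4 (the candidate proposes): the employer gets 27 if talks fail, so the candidate offers 27 and keeps 73.
Round 3 (the employer proposes): the candidate can get 73 next round, worth 0.75 × 73 = 54.75 now, so the employer offers 54.75, keeping 45.25.
Round 2 (the candidate proposes): the employer can get 45.25 next round, worth 0.75 × 45.25 = 33.9375 now; the candidate offers that and keeps 66.0625.
So by rejecting in round 1, the candidate gets 66.0625 next round, worth 0.75 × 66.0625 = 49.546875 now.
Offer 42 < 49.546875, so the candidate rejects.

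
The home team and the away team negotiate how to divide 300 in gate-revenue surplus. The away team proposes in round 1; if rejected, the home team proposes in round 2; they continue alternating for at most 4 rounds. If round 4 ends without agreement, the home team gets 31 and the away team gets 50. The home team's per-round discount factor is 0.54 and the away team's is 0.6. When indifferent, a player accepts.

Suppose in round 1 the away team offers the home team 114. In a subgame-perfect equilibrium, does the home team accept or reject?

Round 4 (the home team proposes): the away team gets 50 if talks fail, so the home team offers 50 and keeps 250.
Round 3 (the away team proposes): the home team can get 250 next round, worth 0.54 × 250 = 135 now; the away team offers that and keeps 165.
Round 2 (the home team proposes): the away team can get 165 next round, worth 0.6 × 165 = 99 now; the home team offers that and keeps 201.
So by rejecting in round 1, the home team gets 201 next round, worth 0.54 × 201 = 108.54 now.
Offer 114 ≥ 108.54, so the home team accepts.

Accept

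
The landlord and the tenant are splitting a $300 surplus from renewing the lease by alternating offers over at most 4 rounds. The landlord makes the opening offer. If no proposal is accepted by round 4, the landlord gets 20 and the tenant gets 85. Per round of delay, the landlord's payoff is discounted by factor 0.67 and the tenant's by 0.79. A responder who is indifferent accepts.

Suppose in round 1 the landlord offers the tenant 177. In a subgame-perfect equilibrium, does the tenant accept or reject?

Round 4 (the tenant proposes): the landlord gets 20 if talks fail, so the tenant offers 20 and keeps 280.
Round 3 (the landlord proposes): the tenant can get 280 next round, worth 0.79 × 280 = 221.2 now. The landlord offers 221.2 and keeps 300 − 221.2 = 78.8.
Round 2 (the tenant proposes): the landlord can get 78.8 next round, worth 0.67 × 78.8 = 52.796 now. The tenant offers 52.796 and keeps 300 − 52.796 = 247.204.
So by rejecting in round 1, the tenant gets 247.204 next round, worth 0.79 × 247.204 = 195.29116 now.
Offer 177 < 195.29116, so the tenant rejects.

Reject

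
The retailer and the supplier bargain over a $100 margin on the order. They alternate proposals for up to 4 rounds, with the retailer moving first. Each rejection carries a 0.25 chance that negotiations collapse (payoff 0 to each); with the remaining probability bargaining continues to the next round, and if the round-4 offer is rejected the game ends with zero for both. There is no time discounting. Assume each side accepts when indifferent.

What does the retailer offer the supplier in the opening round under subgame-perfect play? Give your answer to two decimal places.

60.94

By backward induction:
Round 4 (the supplier proposes): rejection yields 0 for the retailer; the supplier offers 0 and keeps 100.
Round 3 (the retailer proposes): rejecting gives the supplier an expected 0.75 × 100 = 75. The retailer offers 75 and keeps 100 − 75 = 25.
Round 2 (the supplier proposes): rejecting gives the retailer an expected 0.75 × 25 = 18.75, so the supplier offers 18.75, keeping 81.25.
Round 1 (the retailer proposes): rejecting gives the supplier an expected 0.75 × 81.25 = 60.9375, so the retailer offers 60.9375, keeping 39.0625.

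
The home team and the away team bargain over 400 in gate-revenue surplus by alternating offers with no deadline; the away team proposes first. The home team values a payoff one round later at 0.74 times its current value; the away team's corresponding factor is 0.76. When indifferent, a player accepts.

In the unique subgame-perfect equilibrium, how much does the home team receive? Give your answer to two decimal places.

Let x be the away team's share when the away team proposes and y be the home team's share when the home team proposes.
The home team accepts iff offered ≥ 0.74·y, so x = 400 − 0.74y. Symmetrically y = 400 − 0.76x.
Substituting: x = 400 − 0.74(400 − 0.76x), giving x(1 − 0.76·0.74) = 400(1 − 0.74).
So x = 400 × 0.26 / 0.4376 ≈ 237.6600, and the home team receives 400 − x ≈ 162.3400.

162.34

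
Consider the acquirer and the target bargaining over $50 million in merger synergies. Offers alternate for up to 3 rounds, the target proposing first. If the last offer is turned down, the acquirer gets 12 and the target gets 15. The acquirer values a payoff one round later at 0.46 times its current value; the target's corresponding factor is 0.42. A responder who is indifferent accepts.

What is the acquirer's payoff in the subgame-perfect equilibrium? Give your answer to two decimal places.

Round 3 (the target proposes): the acquirer gets 12 if talks fail, so the target offers 12 and keeps 38.
Round 2 (the acquirer proposes): the target can get 38 next round, worth 0.42 × 38 = 15.96 now, so the acquirer offers 15.96, keeping 34.04.
Round 1 (the target proposes): the acquirer can get 34.04 next round, worth 0.46 × 34.04 = 15.6584 now, so the target offers 15.6584, keeping 34.3416.

15.66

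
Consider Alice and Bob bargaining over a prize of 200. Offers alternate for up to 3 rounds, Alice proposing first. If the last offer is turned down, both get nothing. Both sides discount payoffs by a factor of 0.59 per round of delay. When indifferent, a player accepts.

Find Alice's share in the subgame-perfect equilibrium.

Round 3 (Alice proposes): Bob will accept anything ≥ 0, so Alice offers 0 and keeps 200.
Round 2 (Bob proposes): Alice can get 200 next round, worth 0.59 × 200 = 118 now, so Bob offers 118, keeping 82.
Round 1 (Alice proposes): Bob can get 82 next round, worth 0.59 × 82 = 48.38 now, so Alice offers 48.38, keeping 151.62.

151.62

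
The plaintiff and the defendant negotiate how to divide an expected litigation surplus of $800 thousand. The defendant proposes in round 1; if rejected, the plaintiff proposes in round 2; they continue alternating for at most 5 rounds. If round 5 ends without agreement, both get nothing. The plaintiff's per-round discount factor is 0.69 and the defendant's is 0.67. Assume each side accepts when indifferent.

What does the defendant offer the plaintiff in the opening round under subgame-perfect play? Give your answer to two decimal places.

266.37

Round 5 (the defendant proposes): the plaintiff will accept anything ≥ 0, so the defendant offers 0 and keeps 800.
Round 4 (the plaintiff proposes): the defendant can get 800 next round, worth 0.67 × 800 = 536 now; the plaintiff offers that and keeps 264.
Round 3 (the defendant proposes): the plaintiff can get 264 next round, worth 0.69 × 264 = 182.16 now. The defendant offers 182.16 and keeps 800 − 182.16 = 617.84.
Round 2 (the plaintiff proposes): the defendant can get 617.84 next round, worth 0.67 × 617.84 = 413.9528 now, so the plaintiff offers 413.9528, keeping 386.0472.
Round 1 (the defendant proposes): the plaintiff can get 386.0472 next round, worth 0.69 × 386.0472 = 266.372568 now, so the defendant offers 266.372568, keeping 533.627432.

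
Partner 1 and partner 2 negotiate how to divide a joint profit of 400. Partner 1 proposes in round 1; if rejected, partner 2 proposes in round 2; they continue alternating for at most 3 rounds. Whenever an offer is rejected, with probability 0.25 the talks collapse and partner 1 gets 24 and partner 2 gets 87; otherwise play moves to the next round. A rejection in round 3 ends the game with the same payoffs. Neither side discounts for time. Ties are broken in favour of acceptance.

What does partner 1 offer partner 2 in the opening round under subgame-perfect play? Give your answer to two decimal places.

By backward induction:
Round 3 (partner 1 proposes): partner 2 gets 87 if talks fail, so partner 1 offers 87 and keeps 313.
Round 2 (partner 2 proposes): rejecting gives partner 1 an expected 0.75 × 313 + 0.25 × 24 = 240.75; partner 2 offers that and keeps 159.25.
Round 1 (partner 1 proposes): rejecting gives partner 2 an expected 0.75 × 159.25 + 0.25 × 87 = 141.1875; partner 1 offers that and keeps 258.8125.

141.19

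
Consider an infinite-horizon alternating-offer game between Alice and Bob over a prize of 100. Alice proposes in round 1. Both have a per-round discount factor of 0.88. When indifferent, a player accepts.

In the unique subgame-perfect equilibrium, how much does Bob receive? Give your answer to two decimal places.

In a stationary SPE each proposer offers the other exactly their discounted continuation value.
If Alice keeps x when proposing and Bob keeps y when proposing, then x = 100 − 0.88y and y = 100 − 0.88x.
Solving: x = 100(1 − 0.88) / (1 − 0.88·0.88) = 12 / 0.2256 ≈ 53.1915.
Bob gets 100 − 53.1915 ≈ 46.8085.

46.81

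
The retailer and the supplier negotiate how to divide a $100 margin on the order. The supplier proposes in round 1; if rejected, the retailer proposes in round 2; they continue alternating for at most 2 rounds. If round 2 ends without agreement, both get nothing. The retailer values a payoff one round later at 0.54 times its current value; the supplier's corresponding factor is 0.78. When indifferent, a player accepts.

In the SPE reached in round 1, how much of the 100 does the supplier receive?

Round 2 (the retailer proposes): the supplier will accept anything ≥ 0, so the retailer offers 0 and keeps 100.
Round 1 (the supplier proposes): the retailer can get 100 next round, worth 0.54 × 100 = 54 now; the supplier offers that and keeps 46.

46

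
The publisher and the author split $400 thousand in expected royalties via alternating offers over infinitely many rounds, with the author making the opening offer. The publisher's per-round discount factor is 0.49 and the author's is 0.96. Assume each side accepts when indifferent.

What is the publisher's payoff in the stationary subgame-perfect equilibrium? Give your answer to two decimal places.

In a stationary SPE each proposer offers the other exactly their discounted continuation value.
If the author keeps x when proposing and the publisher keeps y when proposing, then x = 400 − 0.49y and y = 400 − 0.96x.
Solving: x = 400(1 − 0.49) / (1 − 0.96·0.49) = 204 / 0.5296 ≈ 385.1964.
The publisher gets 400 − 385.1964 ≈ 14.8036.

14.80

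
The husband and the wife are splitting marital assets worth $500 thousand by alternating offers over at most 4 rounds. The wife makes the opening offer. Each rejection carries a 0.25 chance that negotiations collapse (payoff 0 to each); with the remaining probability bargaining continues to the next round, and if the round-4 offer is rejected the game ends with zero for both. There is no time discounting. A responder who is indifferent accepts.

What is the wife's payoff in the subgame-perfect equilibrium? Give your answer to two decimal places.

Round 4 (the husband proposes): the wife will accept anything ≥ 0, so the husband offers 0 and keeps 500.
Round 3 (the wife proposes): rejecting gives the husband an expected 0.75 × 500 = 375, so the wife offers 375, keeping 125.
Round 2 (the husband proposes): rejecting gives the wife an expected 0.75 × 125 = 93.75; the husband offers that and keeps 406.25.
Round 1 (the wife proposes): rejecting gives the husband an expected 0.75 × 406.25 = 304.6875. The wife offers 304.6875 and keeps 500 − 304.6875 = 195.3125.

195.31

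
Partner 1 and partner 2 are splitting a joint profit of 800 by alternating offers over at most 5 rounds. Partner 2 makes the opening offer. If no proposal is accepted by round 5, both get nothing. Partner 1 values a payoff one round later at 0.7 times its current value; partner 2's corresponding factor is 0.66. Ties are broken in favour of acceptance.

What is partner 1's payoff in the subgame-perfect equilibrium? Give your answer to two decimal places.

Work backward from the last round.
Round 5 (partner 2 proposes): rejection yields 0 for partner 1; partner 2 offers 0 and keeps 800.
Round 4 (partner 1 proposes): partner 2 can get 800 next round, worth 0.66 × 800 = 528 now, so partner 1 offers 528, keeping 272.
Round 3 (partner 2 proposes): partner 1 can get 272 next round, worth 0.7 × 272 = 190.4 now; partner 2 offers that and keeps 609.6.
Round 2 (partner 1 proposes): partner 2 can get 609.6 next round, worth 0.66 × 609.6 = 402.336 now, so partner 1 offers 402.336, keeping 397.664.
Round 1 (partner 2 proposes): partner 1 can get 397.664 next round, worth 0.7 × 397.664 = 278.3648 now, so partner 2 offers 278.3648, keeping 521.6352.

278.36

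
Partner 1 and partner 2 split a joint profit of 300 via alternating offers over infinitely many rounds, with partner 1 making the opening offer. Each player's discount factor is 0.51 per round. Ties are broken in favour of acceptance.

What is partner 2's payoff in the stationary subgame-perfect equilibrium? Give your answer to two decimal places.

When partner 1 proposes, partner 2 accepts any offer worth at least 0.51 times what partner 2 would get by proposing next round; and vice versa.
This gives x = 300 − 0.51y and y = 300 − 0.51x, where x and y are each side's share when it proposes.
Hence (1 − 0.51·0.51)x = 300(1 − 0.51), i.e. 0.7399·x = 147.
x ≈ 198.6755; partner 2's share is 300 − x ≈ 101.3245.

101.32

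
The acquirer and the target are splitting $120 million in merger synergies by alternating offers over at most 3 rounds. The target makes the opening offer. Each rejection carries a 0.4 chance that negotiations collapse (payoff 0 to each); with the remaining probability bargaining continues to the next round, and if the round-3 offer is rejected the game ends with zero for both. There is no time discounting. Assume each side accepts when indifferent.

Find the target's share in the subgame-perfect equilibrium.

91.2

By backward induction:
Round 3 (the target proposes): rejection yields 0 for the acquirer; the target offers 0 and keeps 120.
Round 2 (the acquirer proposes): rejecting gives the target an expected 0.6 × 120 = 72; the acquirer offers that and keeps 48.
Round 1 (the target proposes): rejecting gives the acquirer an expected 0.6 × 48 = 28.8; the target offers that and keeps 91.2.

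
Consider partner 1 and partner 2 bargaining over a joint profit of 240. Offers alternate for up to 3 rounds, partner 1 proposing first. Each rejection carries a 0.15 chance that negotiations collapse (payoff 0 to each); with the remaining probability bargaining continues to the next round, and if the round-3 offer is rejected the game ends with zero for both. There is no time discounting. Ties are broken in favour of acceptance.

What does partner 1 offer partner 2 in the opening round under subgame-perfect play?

30.6

By backward induction:
Round 3 (partner 1 proposes): partner 2 will accept anything ≥ 0, so partner 1 offers 0 and keeps 240.
Round 2 (partner 2 proposes): rejecting gives partner 1 an expected 0.85 × 240 = 204. Partner 2 offers 204 and keeps 240 − 204 = 36.
Round 1 (partner 1 proposes): rejecting gives partner 2 an expected 0.85 × 36 = 30.6. Partner 1 offers 30.6 and keeps 240 − 30.6 = 209.4.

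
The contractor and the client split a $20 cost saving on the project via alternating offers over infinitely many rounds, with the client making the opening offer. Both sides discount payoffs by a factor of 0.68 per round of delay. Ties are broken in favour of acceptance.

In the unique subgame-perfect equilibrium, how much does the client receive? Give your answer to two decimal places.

11.90

In a stationary SPE each proposer offers the other exactly their discounted continuation value.
If the client keeps x when proposing and the contractor keeps y when proposing, then x = 20 − 0.68y and y = 20 − 0.68x.
Solving: x = 20(1 − 0.68) / (1 − 0.68·0.68) = 6.4 / 0.5376 ≈ 11.9048.
The contractor gets 20 − 11.9048 ≈ 8.0952.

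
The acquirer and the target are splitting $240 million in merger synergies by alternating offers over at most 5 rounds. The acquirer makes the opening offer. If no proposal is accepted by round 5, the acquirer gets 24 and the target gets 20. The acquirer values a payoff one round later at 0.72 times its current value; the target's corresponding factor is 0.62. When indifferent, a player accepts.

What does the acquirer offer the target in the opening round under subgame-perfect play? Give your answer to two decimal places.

64.25

Round 5 (the acquirer proposes): the target gets 20 if talks fail, so the acquirer offers 20 and keeps 220.
Round 4 (the target proposes): the acquirer can get 220 next round, worth 0.72 × 220 = 158.4 now; the target offers that and keeps 81.6.
Round 3 (the acquirer proposes): the target can get 81.6 next round, worth 0.62 × 81.6 = 50.592 now, so the acquirer offers 50.592, keeping 189.408.
Round 2 (the target proposes): the acquirer can get 189.408 next round, worth 0.72 × 189.408 = 136.37376 now. The target offers 136.37376 and keeps 240 − 136.37376 = 103.62624.
Round 1 (the acquirer proposes): the target can get 103.62624 next round, worth 0.62 × 103.62624 = 64.2482688 now, so the acquirer offers 64.2482688, keeping 175.7517312.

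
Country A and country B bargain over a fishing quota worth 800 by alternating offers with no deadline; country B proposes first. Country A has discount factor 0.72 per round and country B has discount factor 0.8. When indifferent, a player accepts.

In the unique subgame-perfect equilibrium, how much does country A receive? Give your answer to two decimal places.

271.70

Let x be country B's share when country B proposes and y be country A's share when country A proposes.
Country A accepts iff offered ≥ 0.72·y, so x = 800 − 0.72y. Symmetrically y = 800 − 0.8x.
Substituting: x = 800 − 0.72(800 − 0.8x), giving x(1 − 0.8·0.72) = 800(1 − 0.72).
So x = 800 × 0.28 / 0.424 ≈ 528.3019, and country A receives 800 − x ≈ 271.6981.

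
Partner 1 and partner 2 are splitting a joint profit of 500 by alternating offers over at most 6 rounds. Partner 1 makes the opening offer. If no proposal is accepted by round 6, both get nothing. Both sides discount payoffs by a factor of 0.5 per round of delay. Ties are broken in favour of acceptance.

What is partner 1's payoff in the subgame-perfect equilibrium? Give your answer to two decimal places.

328.13

Solve by backward induction from round 6.
Round 6 (partner 2 proposes): partner 1 will accept anything ≥ 0, so partner 2 offers 0 and keeps 500.
Round 5 (partner 1 proposes): partner 2 can get 500 next round, worth 0.5 × 500 = 250 now; partner 1 offers that and keeps 250.
Round 4 (partner 2 proposes): partner 1 can get 250 next round, worth 0.5 × 250 = 125 now. Partner 2 offers 125 and keeps 500 − 125 = 375.
Round 3 (partner 1 proposes): partner 2 can get 375 next round, worth 0.5 × 375 = 187.5 now. Partner 1 offers 187.5 and keeps 500 − 187.5 = 312.5.
Round 2 (partner 2 proposes): partner 1 can get 312.5 next round, worth 0.5 × 312.5 = 156.25 now; partner 2 offers that and keeps 343.75.
Round 1 (partner 1 proposes): partner 2 can get 343.75 next round, worth 0.5 × 343.75 = 171.875 now. Partner 1 offers 171.875 and keeps 500 − 171.875 = 328.125.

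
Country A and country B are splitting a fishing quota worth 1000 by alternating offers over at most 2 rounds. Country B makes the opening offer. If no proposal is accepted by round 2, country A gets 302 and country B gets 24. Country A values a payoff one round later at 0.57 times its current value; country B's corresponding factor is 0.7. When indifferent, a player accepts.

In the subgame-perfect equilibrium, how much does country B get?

Round 2 (country A proposes): country B gets 24 if talks fail, so country A offers 24 and keeps 976.
Round 1 (country B proposes): country A can get 976 next round, worth 0.57 × 976 = 556.32 now, so country B offers 556.32, keeping 443.68.

443.68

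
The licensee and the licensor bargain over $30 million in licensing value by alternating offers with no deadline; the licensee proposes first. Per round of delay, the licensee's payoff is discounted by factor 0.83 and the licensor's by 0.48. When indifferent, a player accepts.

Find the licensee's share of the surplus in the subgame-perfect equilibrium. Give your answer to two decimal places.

Let x be the licensee's share when the licensee proposes and y be the licensor's share when the licensor proposes.
The licensor accepts iff offered ≥ 0.48·y, so x = 30 − 0.48y. Symmetrically y = 30 − 0.83x.
Substituting: x = 30 − 0.48(30 − 0.83x), giving x(1 − 0.83·0.48) = 30(1 − 0.48).
So x = 30 × 0.52 / 0.6016 ≈ 25.9309, and the licensor receives 30 − x ≈ 4.0691.

25.93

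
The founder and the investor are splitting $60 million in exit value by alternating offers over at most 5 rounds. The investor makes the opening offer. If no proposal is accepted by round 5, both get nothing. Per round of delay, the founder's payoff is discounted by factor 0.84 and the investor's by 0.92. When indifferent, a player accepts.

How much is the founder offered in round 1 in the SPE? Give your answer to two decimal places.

7.15

Round 5 (the investor proposes): the founder will accept anything ≥ 0, so the investor offers 0 and keeps 60.
Round 4 (the founder proposes): the investor can get 60 next round, worth 0.92 × 60 = 55.2 now, so the founder offers 55.2, keeping 4.8.
Round 3 (the investor proposes): the founder can get 4.8 next round, worth 0.84 × 4.8 = 4.032 now; the investor offers that and keeps 55.968.
Round 2 (the founder proposes): the investor can get 55.968 next round, worth 0.92 × 55.968 = 51.49056 now. The founder offers 51.49056 and keeps 60 − 51.49056 = 8.50944.
Round 1 (the investor proposes): the founder can get 8.50944 next round, worth 0.84 × 8.50944 = 7.1479296 now. The investor offers 7.1479296 and keeps 60 − 7.1479296 = 52.8520704.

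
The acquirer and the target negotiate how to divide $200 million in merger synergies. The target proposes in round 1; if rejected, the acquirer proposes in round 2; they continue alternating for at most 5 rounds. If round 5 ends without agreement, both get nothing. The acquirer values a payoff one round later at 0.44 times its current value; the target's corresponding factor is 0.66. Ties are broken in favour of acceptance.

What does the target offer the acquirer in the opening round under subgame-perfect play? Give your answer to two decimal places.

38.61

Round 5 (the target proposes): rejection yields 0 for the acquirer; the target offers 0 and keeps 200.
Round 4 (the acquirer proposes): the target can get 200 next round, worth 0.66 × 200 = 132 now. The acquirer offers 132 and keeps 200 − 132 = 68.
Round 3 (the target proposes): the acquirer can get 68 next round, worth 0.44 × 68 = 29.92 now; the target offers that and keeps 170.08.
Round 2 (the acquirer proposes): the target can get 170.08 next round, worth 0.66 × 170.08 = 112.2528 now; the acquirer offers that and keeps 87.7472.
Round 1 (the target proposes): the acquirer can get 87.7472 next round, worth 0.44 × 87.7472 = 38.608768 now. The target offers 38.608768 and keeps 200 − 38.608768 = 161.391232.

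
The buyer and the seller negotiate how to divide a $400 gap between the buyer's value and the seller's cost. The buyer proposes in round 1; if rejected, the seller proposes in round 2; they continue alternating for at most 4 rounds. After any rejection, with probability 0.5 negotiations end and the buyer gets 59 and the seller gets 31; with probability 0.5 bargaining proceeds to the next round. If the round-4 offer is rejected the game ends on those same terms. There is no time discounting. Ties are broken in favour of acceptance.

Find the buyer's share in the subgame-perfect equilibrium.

By backward induction:
Round 4 (the seller proposes): the buyer gets 59 if talks fail, so the seller offers 59 and keeps 341.
Round 3 (the buyer proposes): rejecting gives the seller an expected 0.5 × 341 + 0.5 × 31 = 186; the buyer offers that and keeps 214.
Round 2 (the seller proposes): rejecting gives the buyer an expected 0.5 × 214 + 0.5 × 59 = 136.5. The seller offers 136.5 and keeps 400 − 136.5 = 263.5.
Round 1 (the buyer proposes): rejecting gives the seller an expected 0.5 × 263.5 + 0.5 × 31 = 147.25, so the buyer offers 147.25, keeping 252.75.

252.75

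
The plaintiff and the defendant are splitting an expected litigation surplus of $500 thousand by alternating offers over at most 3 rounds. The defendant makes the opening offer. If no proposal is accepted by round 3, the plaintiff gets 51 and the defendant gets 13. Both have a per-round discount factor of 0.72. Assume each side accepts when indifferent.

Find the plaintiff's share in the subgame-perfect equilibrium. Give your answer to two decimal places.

Round 3 (the defendant proposes): the plaintiff gets 51 if talks fail, so the defendant offers 51 and keeps 449.
Round 2 (the plaintiff proposes): the defendant can get 449 next round, worth 0.72 × 449 = 323.28 now; the plaintiff offers that and keeps 176.72.
Round 1 (the defendant proposes): the plaintiff can get 176.72 next round, worth 0.72 × 176.72 = 127.2384 now, so the defendant offers 127.2384, keeping 372.7616.

127.24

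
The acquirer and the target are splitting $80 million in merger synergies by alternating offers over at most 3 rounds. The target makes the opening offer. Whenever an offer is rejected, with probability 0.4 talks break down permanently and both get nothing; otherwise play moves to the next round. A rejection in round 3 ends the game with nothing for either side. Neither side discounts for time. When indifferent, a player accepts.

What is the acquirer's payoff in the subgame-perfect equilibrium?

19.2

Round 3 (the target proposes): rejection yields 0 for the acquirer; the target offers 0 and keeps 80.
Round 2 (the acquirer proposes): rejecting gives the target an expected 0.6 × 80 = 48, so the acquirer offers 48, keeping 32.
Round 1 (the target proposes): rejecting gives the acquirer an expected 0.6 × 32 = 19.2; the target offers that and keeps 60.8.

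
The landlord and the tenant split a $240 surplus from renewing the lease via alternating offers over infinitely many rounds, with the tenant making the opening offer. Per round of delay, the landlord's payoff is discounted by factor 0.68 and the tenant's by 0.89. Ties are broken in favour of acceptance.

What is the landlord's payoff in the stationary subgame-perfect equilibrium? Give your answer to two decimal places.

45.47

Let x be the tenant's share when the tenant proposes and y be the landlord's share when the landlord proposes.
The landlord accepts iff offered ≥ 0.68·y, so x = 240 − 0.68y. Symmetrically y = 240 − 0.89x.
Substituting: x = 240 − 0.68(240 − 0.89x), giving x(1 − 0.89·0.68) = 240(1 − 0.68).
So x = 240 × 0.32 / 0.3948 ≈ 194.5289, and the landlord receives 240 − x ≈ 45.4711.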